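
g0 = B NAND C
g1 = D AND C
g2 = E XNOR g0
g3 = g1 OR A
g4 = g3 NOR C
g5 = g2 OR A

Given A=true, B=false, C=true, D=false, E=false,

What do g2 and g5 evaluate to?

g0 = B NAND C = false NAND true = true
g2 = E XNOR g0 = false XNOR true = false
g5 = g2 OR A = false OR true = true

g2 = false, g5 = true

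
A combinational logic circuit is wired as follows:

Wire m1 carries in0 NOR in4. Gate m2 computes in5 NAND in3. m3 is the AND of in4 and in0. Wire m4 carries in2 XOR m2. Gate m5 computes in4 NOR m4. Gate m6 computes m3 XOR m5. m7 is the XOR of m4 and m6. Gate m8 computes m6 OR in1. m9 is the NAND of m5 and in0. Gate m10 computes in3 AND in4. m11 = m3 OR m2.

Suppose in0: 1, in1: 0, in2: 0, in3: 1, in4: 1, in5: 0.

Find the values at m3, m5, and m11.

m3 = 1, m5 = 0, m11 = 1

m2 = in5 NAND in3 = 0 NAND 1 = 1
m3 = in4 AND in0 = 1 AND 1 = 1
m4 = in2 XOR m2 = 0 XOR 1 = 1
m5 = in4 NOR m4 = 1 NOR 1 = 0
m11 = m3 OR m2 = 1 OR 1 = 1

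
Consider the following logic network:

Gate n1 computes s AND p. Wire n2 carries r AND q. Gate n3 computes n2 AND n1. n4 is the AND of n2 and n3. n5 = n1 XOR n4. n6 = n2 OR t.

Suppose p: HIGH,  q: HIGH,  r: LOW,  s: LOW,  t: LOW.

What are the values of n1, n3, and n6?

n1 = LOW, n3 = LOW, n6 = LOW

n1 = s AND p = LOW AND HIGH = LOW
n2 = r AND q = LOW AND HIGH = LOW
n3 = n2 AND n1 = LOW AND LOW = LOW
n6 = n2 OR t = LOW OR LOW = LOW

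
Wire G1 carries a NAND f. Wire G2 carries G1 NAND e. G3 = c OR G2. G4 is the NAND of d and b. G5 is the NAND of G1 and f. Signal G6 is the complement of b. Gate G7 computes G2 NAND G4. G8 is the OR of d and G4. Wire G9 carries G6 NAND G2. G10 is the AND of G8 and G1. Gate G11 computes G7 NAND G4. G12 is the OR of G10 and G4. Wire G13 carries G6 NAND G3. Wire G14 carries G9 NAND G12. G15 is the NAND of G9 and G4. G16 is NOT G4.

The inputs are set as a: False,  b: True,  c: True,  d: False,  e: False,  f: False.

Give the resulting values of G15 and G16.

G15 = False; G16 = False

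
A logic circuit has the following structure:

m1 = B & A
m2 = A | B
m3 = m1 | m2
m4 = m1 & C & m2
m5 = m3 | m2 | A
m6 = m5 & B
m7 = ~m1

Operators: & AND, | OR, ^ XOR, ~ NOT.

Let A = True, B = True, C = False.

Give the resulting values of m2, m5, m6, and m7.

m2 = True; m5 = True; m6 = True; m7 = False

m1 = B AND A = True AND True = True
m2 = A OR B = True OR True = True
m3 = m1 OR m2 = True OR True = True
m5 = m3 OR m2 OR A = True OR True OR True = True
m6 = m5 AND B = True AND True = True
m7 = NOT m1 = NOT True = False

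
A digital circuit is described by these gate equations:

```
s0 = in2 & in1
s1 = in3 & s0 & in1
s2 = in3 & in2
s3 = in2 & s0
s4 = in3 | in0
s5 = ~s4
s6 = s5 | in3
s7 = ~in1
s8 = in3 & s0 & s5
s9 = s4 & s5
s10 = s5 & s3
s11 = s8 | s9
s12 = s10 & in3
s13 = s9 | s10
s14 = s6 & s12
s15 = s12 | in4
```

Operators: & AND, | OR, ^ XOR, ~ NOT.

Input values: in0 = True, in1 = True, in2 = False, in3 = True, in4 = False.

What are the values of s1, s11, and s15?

s1 = False  s11 = False  s15 = False

s0 = in2 AND in1 = False AND True = False
s1 = in3 AND s0 AND in1 = True AND False AND True = False
s3 = in2 AND s0 = False AND False = False
s4 = in3 OR in0 = True OR True = True
s5 = NOT s4 = NOT True = False
s8 = in3 AND s0 AND s5 = True AND False AND False = False
s9 = s4 AND s5 = True AND False = False
s10 = s5 AND s3 = False AND False = False
s11 = s8 OR s9 = False OR False = False
s12 = s10 AND in3 = False AND True = False
s15 = s12 OR in4 = False OR False = False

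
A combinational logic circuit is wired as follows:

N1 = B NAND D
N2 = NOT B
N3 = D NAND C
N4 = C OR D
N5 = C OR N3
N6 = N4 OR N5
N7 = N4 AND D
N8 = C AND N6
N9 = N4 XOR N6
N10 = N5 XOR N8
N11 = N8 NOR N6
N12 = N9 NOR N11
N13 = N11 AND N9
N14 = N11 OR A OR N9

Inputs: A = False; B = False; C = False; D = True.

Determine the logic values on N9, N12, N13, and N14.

N3 = D NAND C = True NAND False = True
N4 = C OR D = False OR True = True
N5 = C OR N3 = False OR True = True
N6 = N4 OR N5 = True OR True = True
N8 = C AND N6 = False AND True = False
N9 = N4 XOR N6 = True XOR True = False
N11 = N8 NOR N6 = False NOR True = False
N12 = N9 NOR N11 = False NOR False = True
N13 = N11 AND N9 = False AND False = False
N14 = N11 OR A OR N9 = False OR False OR False = False

N9 = False  N12 = True  N13 = False  N14 = False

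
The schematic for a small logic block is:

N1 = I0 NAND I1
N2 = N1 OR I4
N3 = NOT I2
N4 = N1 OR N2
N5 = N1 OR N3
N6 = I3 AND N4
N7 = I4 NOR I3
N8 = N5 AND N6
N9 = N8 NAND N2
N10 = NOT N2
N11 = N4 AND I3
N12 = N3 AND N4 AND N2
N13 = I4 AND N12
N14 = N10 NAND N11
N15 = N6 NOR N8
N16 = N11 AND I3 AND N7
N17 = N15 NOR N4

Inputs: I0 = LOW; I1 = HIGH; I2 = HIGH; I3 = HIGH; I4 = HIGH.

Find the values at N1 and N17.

N1 = I0 NAND I1 = LOW NAND HIGH = HIGH
N2 = N1 OR I4 = HIGH OR HIGH = HIGH
N3 = NOT I2 = NOT HIGH = LOW
N4 = N1 OR N2 = HIGH OR HIGH = HIGH
N5 = N1 OR N3 = HIGH OR LOW = HIGH
N6 = I3 AND N4 = HIGH AND HIGH = HIGH
N8 = N5 AND N6 = HIGH AND HIGH = HIGH
N15 = N6 NOR N8 = HIGH NOR HIGH = LOW
N17 = N15 NOR N4 = LOW NOR HIGH = LOW

N1 = HIGH, N17 = LOW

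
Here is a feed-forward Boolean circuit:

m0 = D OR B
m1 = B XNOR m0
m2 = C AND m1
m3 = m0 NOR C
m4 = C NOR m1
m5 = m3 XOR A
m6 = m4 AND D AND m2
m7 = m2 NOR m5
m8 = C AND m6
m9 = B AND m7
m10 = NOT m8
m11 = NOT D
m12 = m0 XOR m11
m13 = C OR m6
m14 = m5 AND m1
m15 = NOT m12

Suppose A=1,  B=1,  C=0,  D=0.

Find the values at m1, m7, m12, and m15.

m1 = 1  m7 = 0  m12 = 0  m15 = 1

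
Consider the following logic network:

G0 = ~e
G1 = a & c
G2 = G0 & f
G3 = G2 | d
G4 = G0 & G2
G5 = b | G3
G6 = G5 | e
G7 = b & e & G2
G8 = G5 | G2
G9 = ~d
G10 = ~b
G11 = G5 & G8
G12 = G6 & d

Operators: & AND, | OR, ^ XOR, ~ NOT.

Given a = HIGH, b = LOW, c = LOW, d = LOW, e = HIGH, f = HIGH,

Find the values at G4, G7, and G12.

G4 = LOW, G7 = LOW, G12 = LOW

G0 = NOT e = NOT HIGH = LOW
G2 = G0 AND f = LOW AND HIGH = LOW
G3 = G2 OR d = LOW OR LOW = LOW
G4 = G0 AND G2 = LOW AND LOW = LOW
G5 = b OR G3 = LOW OR LOW = LOW
G6 = G5 OR e = LOW OR HIGH = HIGH
G7 = b AND e AND G2 = LOW AND HIGH AND LOW = LOW
G12 = G6 AND d = HIGH AND LOW = LOW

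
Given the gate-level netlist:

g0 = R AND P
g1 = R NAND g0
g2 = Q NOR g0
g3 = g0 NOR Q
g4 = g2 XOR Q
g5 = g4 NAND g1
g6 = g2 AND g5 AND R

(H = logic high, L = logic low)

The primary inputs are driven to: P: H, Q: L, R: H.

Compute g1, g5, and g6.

g1 = L  g5 = H  g6 = L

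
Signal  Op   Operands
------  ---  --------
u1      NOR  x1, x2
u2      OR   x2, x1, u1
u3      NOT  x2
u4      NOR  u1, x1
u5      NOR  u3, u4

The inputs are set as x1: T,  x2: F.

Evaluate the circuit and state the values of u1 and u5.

u1 = F  u5 = F

u1 = x1 NOR x2 = T NOR F = F
u3 = NOT x2 = NOT F = T
u4 = u1 NOR x1 = F NOR T = F
u5 = u3 NOR u4 = T NOR F = F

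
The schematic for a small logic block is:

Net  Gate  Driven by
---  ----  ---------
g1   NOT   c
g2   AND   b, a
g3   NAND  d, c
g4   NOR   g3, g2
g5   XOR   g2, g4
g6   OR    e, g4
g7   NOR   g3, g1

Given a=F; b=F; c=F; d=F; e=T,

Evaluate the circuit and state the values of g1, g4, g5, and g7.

g1 = NOT c = NOT F = T
g2 = b AND a = F AND F = F
g3 = d NAND c = F NAND F = T
g4 = g3 NOR g2 = T NOR F = F
g5 = g2 XOR g4 = F XOR F = F
g7 = g3 NOR g1 = T NOR T = F

g1 = T, g4 = F, g5 = F, g7 = F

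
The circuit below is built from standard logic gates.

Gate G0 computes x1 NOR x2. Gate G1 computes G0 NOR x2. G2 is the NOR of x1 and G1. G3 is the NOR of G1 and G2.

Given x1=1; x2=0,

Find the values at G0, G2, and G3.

G0 = 0, G2 = 0, G3 = 0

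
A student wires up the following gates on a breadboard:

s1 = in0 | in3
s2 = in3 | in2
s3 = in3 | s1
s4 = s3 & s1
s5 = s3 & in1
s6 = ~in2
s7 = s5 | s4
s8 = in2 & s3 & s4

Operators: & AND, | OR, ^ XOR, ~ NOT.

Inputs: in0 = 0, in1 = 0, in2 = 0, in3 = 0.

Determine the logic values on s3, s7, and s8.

s3 = 0, s7 = 0, s8 = 0

s1 = in0 OR in3 = 0 OR 0 = 0
s3 = in3 OR s1 = 0 OR 0 = 0
s4 = s3 AND s1 = 0 AND 0 = 0
s5 = s3 AND in1 = 0 AND 0 = 0
s7 = s5 OR s4 = 0 OR 0 = 0
s8 = in2 AND s3 AND s4 = 0 AND 0 AND 0 = 0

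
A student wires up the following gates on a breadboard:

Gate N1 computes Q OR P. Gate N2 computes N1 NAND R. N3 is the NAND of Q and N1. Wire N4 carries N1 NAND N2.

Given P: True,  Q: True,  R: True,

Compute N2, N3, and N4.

N2 = False; N3 = False; N4 = True

N1 = Q OR P = True OR True = True
N2 = N1 NAND R = True NAND True = False
N3 = Q NAND N1 = True NAND True = False
N4 = N1 NAND N2 = True NAND False = True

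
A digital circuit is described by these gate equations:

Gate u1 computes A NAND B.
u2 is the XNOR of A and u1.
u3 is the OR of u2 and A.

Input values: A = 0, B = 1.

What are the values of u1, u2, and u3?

u1 = A NAND B = 0 NAND 1 = 1
u2 = A XNOR u1 = 0 XNOR 1 = 0
u3 = u2 OR A = 0 OR 0 = 0

u1 = 1  u2 = 0  u3 = 0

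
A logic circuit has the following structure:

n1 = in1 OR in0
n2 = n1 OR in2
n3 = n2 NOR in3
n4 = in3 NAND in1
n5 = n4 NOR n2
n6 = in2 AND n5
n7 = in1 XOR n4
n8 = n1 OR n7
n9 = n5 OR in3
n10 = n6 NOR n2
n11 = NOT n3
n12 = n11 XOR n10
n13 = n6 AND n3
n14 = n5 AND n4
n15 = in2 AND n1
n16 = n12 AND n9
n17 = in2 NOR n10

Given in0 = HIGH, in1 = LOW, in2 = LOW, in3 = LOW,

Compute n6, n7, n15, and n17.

n1 = in1 OR in0 = LOW OR HIGH = HIGH
n2 = n1 OR in2 = HIGH OR LOW = HIGH
n4 = in3 NAND in1 = LOW NAND LOW = HIGH
n5 = n4 NOR n2 = HIGH NOR HIGH = LOW
n6 = in2 AND n5 = LOW AND LOW = LOW
n7 = in1 XOR n4 = LOW XOR HIGH = HIGH
n10 = n6 NOR n2 = LOW NOR HIGH = LOW
n15 = in2 AND n1 = LOW AND HIGH = LOW
n17 = in2 NOR n10 = LOW NOR LOW = HIGH

n6 = LOW, n7 = HIGH, n15 = LOW, n17 = HIGH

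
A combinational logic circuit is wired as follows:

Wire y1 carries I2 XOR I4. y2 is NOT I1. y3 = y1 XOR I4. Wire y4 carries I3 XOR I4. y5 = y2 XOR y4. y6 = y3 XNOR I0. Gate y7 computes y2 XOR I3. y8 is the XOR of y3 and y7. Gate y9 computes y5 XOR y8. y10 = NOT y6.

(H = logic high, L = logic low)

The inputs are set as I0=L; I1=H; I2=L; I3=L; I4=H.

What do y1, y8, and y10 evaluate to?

y1 = H, y8 = L, y10 = L

y1 = I2 XOR I4 = L XOR H = H
y2 = NOT I1 = NOT H = L
y3 = y1 XOR I4 = H XOR H = L
y6 = y3 XNOR I0 = L XNOR L = H
y7 = y2 XOR I3 = L XOR L = L
y8 = y3 XOR y7 = L XOR L = L
y10 = NOT y6 = NOT H = L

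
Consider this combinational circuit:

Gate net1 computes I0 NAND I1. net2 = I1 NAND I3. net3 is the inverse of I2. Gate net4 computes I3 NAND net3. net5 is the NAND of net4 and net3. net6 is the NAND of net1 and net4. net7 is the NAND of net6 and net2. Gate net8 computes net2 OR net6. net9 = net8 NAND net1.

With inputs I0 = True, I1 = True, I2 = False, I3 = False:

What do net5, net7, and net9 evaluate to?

net1 = I0 NAND I1 = True NAND True = False
net2 = I1 NAND I3 = True NAND False = True
net3 = NOT I2 = NOT False = True
net4 = I3 NAND net3 = False NAND True = True
net5 = net4 NAND net3 = True NAND True = False
net6 = net1 NAND net4 = False NAND True = True
net7 = net6 NAND net2 = True NAND True = False
net8 = net2 OR net6 = True OR True = True
net9 = net8 NAND net1 = True NAND False = True

net5 = False  net7 = False  net9 = True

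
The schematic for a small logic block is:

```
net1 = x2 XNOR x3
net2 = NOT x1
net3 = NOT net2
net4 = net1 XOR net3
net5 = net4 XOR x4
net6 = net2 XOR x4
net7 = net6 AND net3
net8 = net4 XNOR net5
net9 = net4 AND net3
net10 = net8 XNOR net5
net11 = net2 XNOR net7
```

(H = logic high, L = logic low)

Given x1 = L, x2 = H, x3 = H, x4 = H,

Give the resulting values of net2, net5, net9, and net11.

net2 = H  net5 = L  net9 = L  net11 = L

net1 = x2 XNOR x3 = H XNOR H = H
net2 = NOT x1 = NOT L = H
net3 = NOT net2 = NOT H = L
net4 = net1 XOR net3 = H XOR L = H
net5 = net4 XOR x4 = H XOR H = L
net6 = net2 XOR x4 = H XOR H = L
net7 = net6 AND net3 = L AND L = L
net9 = net4 AND net3 = H AND L = L
net11 = net2 XNOR net7 = H XNOR L = L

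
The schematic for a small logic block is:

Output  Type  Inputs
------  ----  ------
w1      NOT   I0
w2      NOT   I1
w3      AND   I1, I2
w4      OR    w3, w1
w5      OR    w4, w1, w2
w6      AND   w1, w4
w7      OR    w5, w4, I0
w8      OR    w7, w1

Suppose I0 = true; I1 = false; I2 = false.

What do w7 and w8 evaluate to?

w7 = true, w8 = true

w1 = NOT I0 = NOT true = false
w2 = NOT I1 = NOT false = true
w3 = I1 AND I2 = false AND false = false
w4 = w3 OR w1 = false OR false = false
w5 = w4 OR w1 OR w2 = false OR false OR true = true
w7 = w5 OR w4 OR I0 = true OR false OR true = true
w8 = w7 OR w1 = true OR false = true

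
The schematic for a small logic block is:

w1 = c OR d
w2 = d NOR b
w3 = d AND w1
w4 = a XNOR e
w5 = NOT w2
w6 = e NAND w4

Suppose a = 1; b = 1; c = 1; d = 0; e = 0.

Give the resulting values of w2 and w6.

w2 = 0  w6 = 1

w2 = d NOR b = 0 NOR 1 = 0
w4 = a XNOR e = 1 XNOR 0 = 0
w6 = e NAND w4 = 0 NAND 0 = 1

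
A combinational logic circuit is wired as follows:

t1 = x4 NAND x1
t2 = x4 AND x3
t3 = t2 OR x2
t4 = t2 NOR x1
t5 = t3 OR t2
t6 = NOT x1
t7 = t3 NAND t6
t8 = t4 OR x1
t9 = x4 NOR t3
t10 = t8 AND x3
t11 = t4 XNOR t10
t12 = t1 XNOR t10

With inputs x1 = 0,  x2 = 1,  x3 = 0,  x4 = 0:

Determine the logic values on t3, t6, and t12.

t1 = x4 NAND x1 = 0 NAND 0 = 1
t2 = x4 AND x3 = 0 AND 0 = 0
t3 = t2 OR x2 = 0 OR 1 = 1
t4 = t2 NOR x1 = 0 NOR 0 = 1
t6 = NOT x1 = NOT 0 = 1
t8 = t4 OR x1 = 1 OR 0 = 1
t10 = t8 AND x3 = 1 AND 0 = 0
t12 = t1 XNOR t10 = 1 XNOR 0 = 0

t3 = 1, t6 = 1, t12 = 0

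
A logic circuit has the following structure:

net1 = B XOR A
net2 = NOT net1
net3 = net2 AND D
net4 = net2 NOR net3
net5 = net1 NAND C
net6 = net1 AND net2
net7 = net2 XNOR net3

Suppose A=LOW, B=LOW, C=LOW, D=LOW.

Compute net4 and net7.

net4 = LOW; net7 = LOW

net1 = B XOR A = LOW XOR LOW = LOW
net2 = NOT net1 = NOT LOW = HIGH
net3 = net2 AND D = HIGH AND LOW = LOW
net4 = net2 NOR net3 = HIGH NOR LOW = LOW
net7 = net2 XNOR net3 = HIGH XNOR LOW = LOW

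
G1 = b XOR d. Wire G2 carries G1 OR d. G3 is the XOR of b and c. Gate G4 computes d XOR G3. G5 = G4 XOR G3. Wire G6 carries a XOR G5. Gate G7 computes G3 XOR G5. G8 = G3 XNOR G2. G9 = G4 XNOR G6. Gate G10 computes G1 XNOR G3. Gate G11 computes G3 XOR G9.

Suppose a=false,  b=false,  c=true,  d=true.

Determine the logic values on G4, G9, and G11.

G3 = b XOR c = false XOR true = true
G4 = d XOR G3 = true XOR true = false
G5 = G4 XOR G3 = false XOR true = true
G6 = a XOR G5 = false XOR true = true
G9 = G4 XNOR G6 = false XNOR true = false
G11 = G3 XOR G9 = true XOR false = true

G4 = false, G9 = false, G11 = true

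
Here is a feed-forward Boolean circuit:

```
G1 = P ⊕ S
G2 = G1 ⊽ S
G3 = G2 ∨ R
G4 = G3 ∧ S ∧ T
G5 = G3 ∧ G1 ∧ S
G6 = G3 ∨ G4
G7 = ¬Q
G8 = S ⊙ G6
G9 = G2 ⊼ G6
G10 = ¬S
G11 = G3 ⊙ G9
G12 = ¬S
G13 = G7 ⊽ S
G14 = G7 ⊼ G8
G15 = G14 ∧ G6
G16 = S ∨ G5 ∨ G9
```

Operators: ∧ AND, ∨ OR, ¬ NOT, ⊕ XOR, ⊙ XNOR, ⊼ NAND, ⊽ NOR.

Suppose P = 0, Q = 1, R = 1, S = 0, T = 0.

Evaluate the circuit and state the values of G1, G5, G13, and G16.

G1 = P XOR S = 0 XOR 0 = 0
G2 = G1 NOR S = 0 NOR 0 = 1
G3 = G2 OR R = 1 OR 1 = 1
G4 = G3 AND S AND T = 1 AND 0 AND 0 = 0
G5 = G3 AND G1 AND S = 1 AND 0 AND 0 = 0
G6 = G3 OR G4 = 1 OR 0 = 1
G7 = NOT Q = NOT 1 = 0
G9 = G2 NAND G6 = 1 NAND 1 = 0
G13 = G7 NOR S = 0 NOR 0 = 1
G16 = S OR G5 OR G9 = 0 OR 0 OR 0 = 0

G1 = 0  G5 = 0  G13 = 1  G16 = 0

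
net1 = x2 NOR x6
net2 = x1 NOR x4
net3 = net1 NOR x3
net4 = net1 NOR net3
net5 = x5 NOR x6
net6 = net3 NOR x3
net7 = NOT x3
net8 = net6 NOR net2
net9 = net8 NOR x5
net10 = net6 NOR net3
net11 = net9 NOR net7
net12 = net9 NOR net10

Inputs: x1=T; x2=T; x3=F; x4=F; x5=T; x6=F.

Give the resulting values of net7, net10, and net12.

net7 = T; net10 = F; net12 = T

net1 = x2 NOR x6 = T NOR F = F
net2 = x1 NOR x4 = T NOR F = F
net3 = net1 NOR x3 = F NOR F = T
net6 = net3 NOR x3 = T NOR F = F
net7 = NOT x3 = NOT F = T
net8 = net6 NOR net2 = F NOR F = T
net9 = net8 NOR x5 = T NOR T = F
net10 = net6 NOR net3 = F NOR T = F
net12 = net9 NOR net10 = F NOR F = T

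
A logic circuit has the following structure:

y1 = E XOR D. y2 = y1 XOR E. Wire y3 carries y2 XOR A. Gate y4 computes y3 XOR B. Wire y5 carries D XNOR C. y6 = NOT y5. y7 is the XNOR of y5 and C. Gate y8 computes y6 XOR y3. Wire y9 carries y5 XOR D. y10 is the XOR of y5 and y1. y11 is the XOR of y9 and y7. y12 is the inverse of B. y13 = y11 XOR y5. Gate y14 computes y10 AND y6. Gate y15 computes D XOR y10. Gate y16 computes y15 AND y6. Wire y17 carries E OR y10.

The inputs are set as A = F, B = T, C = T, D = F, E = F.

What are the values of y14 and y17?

y14 = F, y17 = F

y1 = E XOR D = F XOR F = F
y5 = D XNOR C = F XNOR T = F
y6 = NOT y5 = NOT F = T
y10 = y5 XOR y1 = F XOR F = F
y14 = y10 AND y6 = F AND T = F
y17 = E OR y10 = F OR F = F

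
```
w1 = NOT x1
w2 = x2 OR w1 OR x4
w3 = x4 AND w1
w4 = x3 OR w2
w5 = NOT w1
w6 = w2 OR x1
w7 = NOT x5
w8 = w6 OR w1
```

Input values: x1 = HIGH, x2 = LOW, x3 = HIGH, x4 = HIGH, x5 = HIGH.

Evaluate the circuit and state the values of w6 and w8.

w6 = HIGH; w8 = HIGH

w1 = NOT x1 = NOT HIGH = LOW
w2 = x2 OR w1 OR x4 = LOW OR LOW OR HIGH = HIGH
w6 = w2 OR x1 = HIGH OR HIGH = HIGH
w8 = w6 OR w1 = HIGH OR LOW = HIGH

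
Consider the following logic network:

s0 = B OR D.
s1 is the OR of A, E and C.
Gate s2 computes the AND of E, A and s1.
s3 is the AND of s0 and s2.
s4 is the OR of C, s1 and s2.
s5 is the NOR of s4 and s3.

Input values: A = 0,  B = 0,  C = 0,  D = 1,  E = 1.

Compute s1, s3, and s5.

s0 = B OR D = 0 OR 1 = 1
s1 = A OR E OR C = 0 OR 1 OR 0 = 1
s2 = E AND A AND s1 = 1 AND 0 AND 1 = 0
s3 = s0 AND s2 = 1 AND 0 = 0
s4 = C OR s1 OR s2 = 0 OR 1 OR 0 = 1
s5 = s4 NOR s3 = 1 NOR 0 = 0

s1 = 1, s3 = 0, s5 = 0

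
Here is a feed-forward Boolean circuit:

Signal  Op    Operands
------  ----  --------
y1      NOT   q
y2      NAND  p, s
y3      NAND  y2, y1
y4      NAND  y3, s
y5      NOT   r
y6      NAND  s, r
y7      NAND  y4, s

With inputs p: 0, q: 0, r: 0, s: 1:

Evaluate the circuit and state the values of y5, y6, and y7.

y5 = 1; y6 = 1; y7 = 0

y1 = NOT q = NOT 0 = 1
y2 = p NAND s = 0 NAND 1 = 1
y3 = y2 NAND y1 = 1 NAND 1 = 0
y4 = y3 NAND s = 0 NAND 1 = 1
y5 = NOT r = NOT 0 = 1
y6 = s NAND r = 1 NAND 0 = 1
y7 = y4 NAND s = 1 NAND 1 = 0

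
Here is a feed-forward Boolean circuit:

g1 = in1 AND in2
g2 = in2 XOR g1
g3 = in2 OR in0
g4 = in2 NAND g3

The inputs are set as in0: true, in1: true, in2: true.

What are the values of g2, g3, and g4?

g2 = false, g3 = true, g4 = false

g1 = in1 AND in2 = true AND true = true
g2 = in2 XOR g1 = true XOR true = false
g3 = in2 OR in0 = true OR true = true
g4 = in2 NAND g3 = true NAND true = false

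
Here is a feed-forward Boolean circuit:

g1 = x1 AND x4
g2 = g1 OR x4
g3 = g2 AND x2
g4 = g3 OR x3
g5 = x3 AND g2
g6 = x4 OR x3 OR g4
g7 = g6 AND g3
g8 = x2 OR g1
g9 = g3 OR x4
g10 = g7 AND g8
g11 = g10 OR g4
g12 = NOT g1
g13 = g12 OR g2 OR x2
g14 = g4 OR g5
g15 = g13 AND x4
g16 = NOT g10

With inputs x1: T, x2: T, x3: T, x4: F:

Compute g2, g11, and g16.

g2 = F, g11 = T, g16 = T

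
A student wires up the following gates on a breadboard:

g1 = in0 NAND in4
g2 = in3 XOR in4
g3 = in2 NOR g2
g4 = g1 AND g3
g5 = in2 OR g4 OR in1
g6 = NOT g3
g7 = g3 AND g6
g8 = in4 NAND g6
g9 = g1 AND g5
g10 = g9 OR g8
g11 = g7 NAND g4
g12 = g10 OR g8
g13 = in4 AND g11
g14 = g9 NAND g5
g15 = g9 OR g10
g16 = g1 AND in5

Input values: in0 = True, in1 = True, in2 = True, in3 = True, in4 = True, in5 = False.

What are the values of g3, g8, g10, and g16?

g3 = False, g8 = False, g10 = False, g16 = False

g1 = in0 NAND in4 = True NAND True = False
g2 = in3 XOR in4 = True XOR True = False
g3 = in2 NOR g2 = True NOR False = False
g4 = g1 AND g3 = False AND False = False
g5 = in2 OR g4 OR in1 = True OR False OR True = True
g6 = NOT g3 = NOT False = True
g8 = in4 NAND g6 = True NAND True = False
g9 = g1 AND g5 = False AND True = False
g10 = g9 OR g8 = False OR False = False
g16 = g1 AND in5 = False AND False = False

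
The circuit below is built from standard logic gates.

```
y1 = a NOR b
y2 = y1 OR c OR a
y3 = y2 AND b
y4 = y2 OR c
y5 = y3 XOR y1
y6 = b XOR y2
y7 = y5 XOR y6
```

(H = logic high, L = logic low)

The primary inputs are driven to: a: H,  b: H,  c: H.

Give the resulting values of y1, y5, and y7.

y1 = L, y5 = H, y7 = H

y1 = a NOR b = H NOR H = L
y2 = y1 OR c OR a = L OR H OR H = H
y3 = y2 AND b = H AND H = H
y5 = y3 XOR y1 = H XOR L = H
y6 = b XOR y2 = H XOR H = L
y7 = y5 XOR y6 = H XOR L = H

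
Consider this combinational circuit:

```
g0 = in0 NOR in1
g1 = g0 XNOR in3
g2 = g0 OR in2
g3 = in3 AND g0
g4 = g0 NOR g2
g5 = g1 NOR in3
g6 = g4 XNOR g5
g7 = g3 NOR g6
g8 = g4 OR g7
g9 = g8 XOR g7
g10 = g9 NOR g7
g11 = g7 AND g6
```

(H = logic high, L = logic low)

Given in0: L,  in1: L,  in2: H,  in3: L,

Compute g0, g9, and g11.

g0 = H; g9 = L; g11 = L

g0 = in0 NOR in1 = L NOR L = H
g1 = g0 XNOR in3 = H XNOR L = L
g2 = g0 OR in2 = H OR H = H
g3 = in3 AND g0 = L AND H = L
g4 = g0 NOR g2 = H NOR H = L
g5 = g1 NOR in3 = L NOR L = H
g6 = g4 XNOR g5 = L XNOR H = L
g7 = g3 NOR g6 = L NOR L = H
g8 = g4 OR g7 = L OR H = H
g9 = g8 XOR g7 = H XOR H = L
g11 = g7 AND g6 = H AND L = L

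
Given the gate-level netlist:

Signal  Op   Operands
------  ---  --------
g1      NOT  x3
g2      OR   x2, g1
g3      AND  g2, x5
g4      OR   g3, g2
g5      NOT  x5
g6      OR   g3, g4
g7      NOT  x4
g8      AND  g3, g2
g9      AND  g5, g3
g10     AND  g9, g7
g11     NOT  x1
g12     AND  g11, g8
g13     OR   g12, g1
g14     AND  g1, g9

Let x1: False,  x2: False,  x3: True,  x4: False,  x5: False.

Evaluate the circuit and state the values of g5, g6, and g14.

g1 = NOT x3 = NOT True = False
g2 = x2 OR g1 = False OR False = False
g3 = g2 AND x5 = False AND False = False
g4 = g3 OR g2 = False OR False = False
g5 = NOT x5 = NOT False = True
g6 = g3 OR g4 = False OR False = False
g9 = g5 AND g3 = True AND False = False
g14 = g1 AND g9 = False AND False = False

g5 = True; g6 = False; g14 = False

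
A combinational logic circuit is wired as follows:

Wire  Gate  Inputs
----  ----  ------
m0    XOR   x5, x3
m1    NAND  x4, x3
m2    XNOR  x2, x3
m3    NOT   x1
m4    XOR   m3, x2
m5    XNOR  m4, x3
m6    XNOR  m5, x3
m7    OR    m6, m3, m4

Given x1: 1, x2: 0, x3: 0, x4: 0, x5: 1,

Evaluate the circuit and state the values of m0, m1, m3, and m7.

m0 = 1, m1 = 1, m3 = 0, m7 = 0

m0 = x5 XOR x3 = 1 XOR 0 = 1
m1 = x4 NAND x3 = 0 NAND 0 = 1
m3 = NOT x1 = NOT 1 = 0
m4 = m3 XOR x2 = 0 XOR 0 = 0
m5 = m4 XNOR x3 = 0 XNOR 0 = 1
m6 = m5 XNOR x3 = 1 XNOR 0 = 0
m7 = m6 OR m3 OR m4 = 0 OR 0 OR 0 = 0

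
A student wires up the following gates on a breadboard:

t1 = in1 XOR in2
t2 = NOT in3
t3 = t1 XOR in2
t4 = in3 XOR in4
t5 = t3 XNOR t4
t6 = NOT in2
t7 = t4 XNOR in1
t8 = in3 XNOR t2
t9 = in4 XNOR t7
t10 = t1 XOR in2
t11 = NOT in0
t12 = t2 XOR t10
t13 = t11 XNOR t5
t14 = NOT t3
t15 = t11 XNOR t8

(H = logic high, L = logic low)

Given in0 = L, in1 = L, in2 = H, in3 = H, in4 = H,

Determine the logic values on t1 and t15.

t1 = H, t15 = L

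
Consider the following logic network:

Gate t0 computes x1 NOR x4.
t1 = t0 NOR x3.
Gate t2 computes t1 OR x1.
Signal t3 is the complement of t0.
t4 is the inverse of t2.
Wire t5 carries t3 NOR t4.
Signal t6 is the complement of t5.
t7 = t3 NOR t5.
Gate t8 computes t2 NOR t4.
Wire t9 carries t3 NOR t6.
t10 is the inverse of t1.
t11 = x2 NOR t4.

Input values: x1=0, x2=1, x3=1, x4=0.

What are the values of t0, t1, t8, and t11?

t0 = 1  t1 = 0  t8 = 0  t11 = 0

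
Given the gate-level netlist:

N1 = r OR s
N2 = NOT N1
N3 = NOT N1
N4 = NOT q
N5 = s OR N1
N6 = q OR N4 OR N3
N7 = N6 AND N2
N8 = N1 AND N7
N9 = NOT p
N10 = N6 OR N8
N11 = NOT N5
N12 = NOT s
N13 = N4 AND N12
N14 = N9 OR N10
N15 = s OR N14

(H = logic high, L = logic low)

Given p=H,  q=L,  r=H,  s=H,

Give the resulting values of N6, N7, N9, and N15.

N1 = r OR s = H OR H = H
N2 = NOT N1 = NOT H = L
N3 = NOT N1 = NOT H = L
N4 = NOT q = NOT L = H
N6 = q OR N4 OR N3 = L OR H OR L = H
N7 = N6 AND N2 = H AND L = L
N8 = N1 AND N7 = H AND L = L
N9 = NOT p = NOT H = L
N10 = N6 OR N8 = H OR L = H
N14 = N9 OR N10 = L OR H = H
N15 = s OR N14 = H OR H = H

N6 = H, N7 = L, N9 = L, N15 = H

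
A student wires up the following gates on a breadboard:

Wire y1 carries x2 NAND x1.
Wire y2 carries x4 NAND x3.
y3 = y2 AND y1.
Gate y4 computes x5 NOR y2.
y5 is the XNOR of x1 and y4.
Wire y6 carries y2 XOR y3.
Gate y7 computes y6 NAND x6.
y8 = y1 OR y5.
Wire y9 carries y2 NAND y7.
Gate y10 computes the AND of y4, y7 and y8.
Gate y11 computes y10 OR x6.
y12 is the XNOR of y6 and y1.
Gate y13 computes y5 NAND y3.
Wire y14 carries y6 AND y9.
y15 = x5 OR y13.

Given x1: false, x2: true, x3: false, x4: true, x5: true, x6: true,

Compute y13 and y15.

y1 = x2 NAND x1 = true NAND false = true
y2 = x4 NAND x3 = true NAND false = true
y3 = y2 AND y1 = true AND true = true
y4 = x5 NOR y2 = true NOR true = false
y5 = x1 XNOR y4 = false XNOR false = true
y13 = y5 NAND y3 = true NAND true = false
y15 = x5 OR y13 = true OR false = true

y13 = false, y15 = true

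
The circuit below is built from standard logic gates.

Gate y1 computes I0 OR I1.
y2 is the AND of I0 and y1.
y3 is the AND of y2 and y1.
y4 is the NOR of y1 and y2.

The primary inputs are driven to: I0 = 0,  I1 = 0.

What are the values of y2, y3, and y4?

y1 = I0 OR I1 = 0 OR 0 = 0
y2 = I0 AND y1 = 0 AND 0 = 0
y3 = y2 AND y1 = 0 AND 0 = 0
y4 = y1 NOR y2 = 0 NOR 0 = 1

y2 = 0  y3 = 0  y4 = 1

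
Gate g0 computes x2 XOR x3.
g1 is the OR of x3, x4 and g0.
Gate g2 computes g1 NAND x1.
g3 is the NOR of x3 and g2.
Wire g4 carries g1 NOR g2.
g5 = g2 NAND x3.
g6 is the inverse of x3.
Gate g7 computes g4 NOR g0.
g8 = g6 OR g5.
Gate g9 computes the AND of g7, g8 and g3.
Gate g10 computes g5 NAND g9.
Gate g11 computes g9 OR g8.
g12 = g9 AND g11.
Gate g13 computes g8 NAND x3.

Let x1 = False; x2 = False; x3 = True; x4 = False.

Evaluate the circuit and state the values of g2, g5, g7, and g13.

g2 = True  g5 = False  g7 = False  g13 = True

g0 = x2 XOR x3 = False XOR True = True
g1 = x3 OR x4 OR g0 = True OR False OR True = True
g2 = g1 NAND x1 = True NAND False = True
g4 = g1 NOR g2 = True NOR True = False
g5 = g2 NAND x3 = True NAND True = False
g6 = NOT x3 = NOT True = False
g7 = g4 NOR g0 = False NOR True = False
g8 = g6 OR g5 = False OR False = False
g13 = g8 NAND x3 = False NAND True = True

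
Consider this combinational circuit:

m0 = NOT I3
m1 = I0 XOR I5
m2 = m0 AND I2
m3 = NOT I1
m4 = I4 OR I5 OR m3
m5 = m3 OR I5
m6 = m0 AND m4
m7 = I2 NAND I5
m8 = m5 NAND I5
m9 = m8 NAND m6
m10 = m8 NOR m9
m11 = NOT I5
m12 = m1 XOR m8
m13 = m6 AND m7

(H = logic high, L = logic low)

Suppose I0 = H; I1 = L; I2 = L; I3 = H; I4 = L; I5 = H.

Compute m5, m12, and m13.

m0 = NOT I3 = NOT H = L
m1 = I0 XOR I5 = H XOR H = L
m3 = NOT I1 = NOT L = H
m4 = I4 OR I5 OR m3 = L OR H OR H = H
m5 = m3 OR I5 = H OR H = H
m6 = m0 AND m4 = L AND H = L
m7 = I2 NAND I5 = L NAND H = H
m8 = m5 NAND I5 = H NAND H = L
m12 = m1 XOR m8 = L XOR L = L
m13 = m6 AND m7 = L AND H = L

m5 = H, m12 = L, m13 = L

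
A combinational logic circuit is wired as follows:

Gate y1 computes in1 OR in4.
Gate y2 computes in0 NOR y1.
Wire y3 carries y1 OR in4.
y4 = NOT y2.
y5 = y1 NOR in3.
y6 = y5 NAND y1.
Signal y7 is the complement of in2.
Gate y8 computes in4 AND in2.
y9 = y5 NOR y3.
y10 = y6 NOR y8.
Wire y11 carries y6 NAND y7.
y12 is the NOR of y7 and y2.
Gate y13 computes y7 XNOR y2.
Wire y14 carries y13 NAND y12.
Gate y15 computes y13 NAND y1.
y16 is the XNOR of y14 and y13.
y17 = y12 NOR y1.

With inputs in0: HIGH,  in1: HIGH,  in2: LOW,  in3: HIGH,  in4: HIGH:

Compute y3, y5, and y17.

y1 = in1 OR in4 = HIGH OR HIGH = HIGH
y2 = in0 NOR y1 = HIGH NOR HIGH = LOW
y3 = y1 OR in4 = HIGH OR HIGH = HIGH
y5 = y1 NOR in3 = HIGH NOR HIGH = LOW
y7 = NOT in2 = NOT LOW = HIGH
y12 = y7 NOR y2 = HIGH NOR LOW = LOW
y17 = y12 NOR y1 = LOW NOR HIGH = LOW

y3 = HIGH, y5 = LOW, y17 = LOW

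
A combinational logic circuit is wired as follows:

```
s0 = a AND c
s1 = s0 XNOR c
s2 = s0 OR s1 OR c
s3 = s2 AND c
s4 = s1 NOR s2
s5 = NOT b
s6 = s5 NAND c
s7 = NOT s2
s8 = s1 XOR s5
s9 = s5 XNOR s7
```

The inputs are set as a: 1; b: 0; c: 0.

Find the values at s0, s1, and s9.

s0 = 0  s1 = 1  s9 = 0

s0 = a AND c = 1 AND 0 = 0
s1 = s0 XNOR c = 0 XNOR 0 = 1
s2 = s0 OR s1 OR c = 0 OR 1 OR 0 = 1
s5 = NOT b = NOT 0 = 1
s7 = NOT s2 = NOT 1 = 0
s9 = s5 XNOR s7 = 1 XNOR 0 = 0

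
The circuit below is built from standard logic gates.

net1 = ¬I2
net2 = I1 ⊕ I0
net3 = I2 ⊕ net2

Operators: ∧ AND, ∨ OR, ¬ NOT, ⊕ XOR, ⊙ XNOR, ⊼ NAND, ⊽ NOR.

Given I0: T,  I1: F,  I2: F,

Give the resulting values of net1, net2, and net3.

net1 = T  net2 = T  net3 = T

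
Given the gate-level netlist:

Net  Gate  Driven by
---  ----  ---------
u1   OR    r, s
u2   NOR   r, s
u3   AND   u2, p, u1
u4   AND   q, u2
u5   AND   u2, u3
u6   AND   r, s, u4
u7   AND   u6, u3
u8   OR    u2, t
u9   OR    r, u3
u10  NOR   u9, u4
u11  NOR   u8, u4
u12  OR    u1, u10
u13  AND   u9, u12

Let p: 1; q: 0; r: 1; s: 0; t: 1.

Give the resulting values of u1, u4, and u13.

u1 = 1; u4 = 0; u13 = 1

u1 = r OR s = 1 OR 0 = 1
u2 = r NOR s = 1 NOR 0 = 0
u3 = u2 AND p AND u1 = 0 AND 1 AND 1 = 0
u4 = q AND u2 = 0 AND 0 = 0
u9 = r OR u3 = 1 OR 0 = 1
u10 = u9 NOR u4 = 1 NOR 0 = 0
u12 = u1 OR u10 = 1 OR 0 = 1
u13 = u9 AND u12 = 1 AND 1 = 1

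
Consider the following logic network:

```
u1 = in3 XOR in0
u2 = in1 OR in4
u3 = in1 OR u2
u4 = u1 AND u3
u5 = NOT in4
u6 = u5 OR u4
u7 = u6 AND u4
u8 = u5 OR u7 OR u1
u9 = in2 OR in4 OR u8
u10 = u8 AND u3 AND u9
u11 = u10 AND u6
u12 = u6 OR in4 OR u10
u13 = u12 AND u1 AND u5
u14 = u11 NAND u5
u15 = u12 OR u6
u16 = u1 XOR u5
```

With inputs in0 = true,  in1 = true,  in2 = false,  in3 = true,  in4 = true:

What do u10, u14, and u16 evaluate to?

u10 = false; u14 = true; u16 = false

u1 = in3 XOR in0 = true XOR true = false
u2 = in1 OR in4 = true OR true = true
u3 = in1 OR u2 = true OR true = true
u4 = u1 AND u3 = false AND true = false
u5 = NOT in4 = NOT true = false
u6 = u5 OR u4 = false OR false = false
u7 = u6 AND u4 = false AND false = false
u8 = u5 OR u7 OR u1 = false OR false OR false = false
u9 = in2 OR in4 OR u8 = false OR true OR false = true
u10 = u8 AND u3 AND u9 = false AND true AND true = false
u11 = u10 AND u6 = false AND false = false
u14 = u11 NAND u5 = false NAND false = true
u16 = u1 XOR u5 = false XOR false = false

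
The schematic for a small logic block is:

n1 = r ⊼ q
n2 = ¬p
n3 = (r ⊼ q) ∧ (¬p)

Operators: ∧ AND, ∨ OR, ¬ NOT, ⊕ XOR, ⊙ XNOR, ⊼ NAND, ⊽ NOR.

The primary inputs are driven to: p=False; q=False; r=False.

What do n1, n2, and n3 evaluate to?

n1 = True  n2 = True  n3 = True

n1 = False ⊼ False = True
n2 = ¬False = True
n3 = (False ⊼ False) ∧ (¬False) = True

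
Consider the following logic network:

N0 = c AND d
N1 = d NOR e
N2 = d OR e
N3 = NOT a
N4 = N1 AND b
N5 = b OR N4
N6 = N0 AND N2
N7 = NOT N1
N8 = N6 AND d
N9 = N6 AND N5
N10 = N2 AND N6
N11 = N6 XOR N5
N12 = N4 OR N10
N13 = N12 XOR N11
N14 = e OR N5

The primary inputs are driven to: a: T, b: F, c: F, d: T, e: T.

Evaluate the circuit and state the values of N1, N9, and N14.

N1 = F, N9 = F, N14 = T

N0 = c AND d = F AND T = F
N1 = d NOR e = T NOR T = F
N2 = d OR e = T OR T = T
N4 = N1 AND b = F AND F = F
N5 = b OR N4 = F OR F = F
N6 = N0 AND N2 = F AND T = F
N9 = N6 AND N5 = F AND F = F
N14 = e OR N5 = T OR F = T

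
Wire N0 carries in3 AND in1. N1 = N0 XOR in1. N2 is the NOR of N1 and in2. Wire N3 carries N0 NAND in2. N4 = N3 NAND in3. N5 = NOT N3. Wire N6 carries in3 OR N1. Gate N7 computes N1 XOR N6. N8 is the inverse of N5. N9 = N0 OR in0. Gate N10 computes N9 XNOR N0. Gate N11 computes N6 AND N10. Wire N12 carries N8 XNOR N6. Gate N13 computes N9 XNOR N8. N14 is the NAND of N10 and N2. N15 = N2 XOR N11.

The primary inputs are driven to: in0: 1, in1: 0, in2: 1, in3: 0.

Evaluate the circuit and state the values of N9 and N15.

N9 = 1; N15 = 0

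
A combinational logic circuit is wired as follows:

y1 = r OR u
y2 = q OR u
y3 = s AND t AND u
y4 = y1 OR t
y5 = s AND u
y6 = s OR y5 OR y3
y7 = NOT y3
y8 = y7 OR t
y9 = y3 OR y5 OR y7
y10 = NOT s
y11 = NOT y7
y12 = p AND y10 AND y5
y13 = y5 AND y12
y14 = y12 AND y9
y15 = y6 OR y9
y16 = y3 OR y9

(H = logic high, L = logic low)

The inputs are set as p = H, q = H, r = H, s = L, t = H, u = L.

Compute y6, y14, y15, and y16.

y3 = s AND t AND u = L AND H AND L = L
y5 = s AND u = L AND L = L
y6 = s OR y5 OR y3 = L OR L OR L = L
y7 = NOT y3 = NOT L = H
y9 = y3 OR y5 OR y7 = L OR L OR H = H
y10 = NOT s = NOT L = H
y12 = p AND y10 AND y5 = H AND H AND L = L
y14 = y12 AND y9 = L AND H = L
y15 = y6 OR y9 = L OR H = H
y16 = y3 OR y9 = L OR H = H

y6 = L; y14 = L; y15 = H; y16 = H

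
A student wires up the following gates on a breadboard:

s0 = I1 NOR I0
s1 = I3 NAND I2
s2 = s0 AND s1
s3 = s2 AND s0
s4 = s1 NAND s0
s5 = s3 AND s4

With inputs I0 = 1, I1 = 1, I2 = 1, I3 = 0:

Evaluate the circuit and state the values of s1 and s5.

s0 = I1 NOR I0 = 1 NOR 1 = 0
s1 = I3 NAND I2 = 0 NAND 1 = 1
s2 = s0 AND s1 = 0 AND 1 = 0
s3 = s2 AND s0 = 0 AND 0 = 0
s4 = s1 NAND s0 = 1 NAND 0 = 1
s5 = s3 AND s4 = 0 AND 1 = 0

s1 = 1; s5 = 0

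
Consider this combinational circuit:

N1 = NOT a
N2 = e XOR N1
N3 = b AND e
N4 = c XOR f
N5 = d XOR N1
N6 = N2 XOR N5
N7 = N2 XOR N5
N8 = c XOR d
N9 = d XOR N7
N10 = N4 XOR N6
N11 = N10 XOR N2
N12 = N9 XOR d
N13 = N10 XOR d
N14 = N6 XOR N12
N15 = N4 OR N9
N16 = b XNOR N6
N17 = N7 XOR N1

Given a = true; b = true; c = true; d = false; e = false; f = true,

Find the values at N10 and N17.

N10 = false; N17 = false

N1 = NOT a = NOT true = false
N2 = e XOR N1 = false XOR false = false
N4 = c XOR f = true XOR true = false
N5 = d XOR N1 = false XOR false = false
N6 = N2 XOR N5 = false XOR false = false
N7 = N2 XOR N5 = false XOR false = false
N10 = N4 XOR N6 = false XOR false = false
N17 = N7 XOR N1 = false XOR false = false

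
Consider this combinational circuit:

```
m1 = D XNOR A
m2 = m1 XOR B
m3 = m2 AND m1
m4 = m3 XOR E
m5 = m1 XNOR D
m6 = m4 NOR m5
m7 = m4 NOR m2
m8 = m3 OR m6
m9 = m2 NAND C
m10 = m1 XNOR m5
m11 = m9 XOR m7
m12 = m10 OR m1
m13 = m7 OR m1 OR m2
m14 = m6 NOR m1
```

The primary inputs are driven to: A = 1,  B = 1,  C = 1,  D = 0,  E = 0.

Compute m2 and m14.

m2 = 1  m14 = 1

m1 = D XNOR A = 0 XNOR 1 = 0
m2 = m1 XOR B = 0 XOR 1 = 1
m3 = m2 AND m1 = 1 AND 0 = 0
m4 = m3 XOR E = 0 XOR 0 = 0
m5 = m1 XNOR D = 0 XNOR 0 = 1
m6 = m4 NOR m5 = 0 NOR 1 = 0
m14 = m6 NOR m1 = 0 NOR 0 = 1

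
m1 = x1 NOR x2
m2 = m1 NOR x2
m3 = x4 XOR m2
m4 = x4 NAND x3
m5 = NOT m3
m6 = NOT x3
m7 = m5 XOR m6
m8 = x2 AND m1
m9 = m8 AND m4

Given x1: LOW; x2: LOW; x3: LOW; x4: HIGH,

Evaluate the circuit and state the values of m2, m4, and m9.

m2 = LOW, m4 = HIGH, m9 = LOW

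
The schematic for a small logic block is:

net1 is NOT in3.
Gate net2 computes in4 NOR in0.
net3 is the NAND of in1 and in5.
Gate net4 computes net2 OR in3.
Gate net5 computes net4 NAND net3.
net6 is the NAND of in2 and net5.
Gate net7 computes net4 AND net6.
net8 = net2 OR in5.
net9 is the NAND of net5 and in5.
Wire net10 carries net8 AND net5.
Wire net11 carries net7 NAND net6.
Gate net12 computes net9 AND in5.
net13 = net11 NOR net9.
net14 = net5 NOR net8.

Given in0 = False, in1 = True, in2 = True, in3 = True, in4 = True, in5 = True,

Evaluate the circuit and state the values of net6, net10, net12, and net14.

net6 = False  net10 = True  net12 = False  net14 = False

net2 = in4 NOR in0 = True NOR False = False
net3 = in1 NAND in5 = True NAND True = False
net4 = net2 OR in3 = False OR True = True
net5 = net4 NAND net3 = True NAND False = True
net6 = in2 NAND net5 = True NAND True = False
net8 = net2 OR in5 = False OR True = True
net9 = net5 NAND in5 = True NAND True = False
net10 = net8 AND net5 = True AND True = True
net12 = net9 AND in5 = False AND True = False
net14 = net5 NOR net8 = True NOR True = False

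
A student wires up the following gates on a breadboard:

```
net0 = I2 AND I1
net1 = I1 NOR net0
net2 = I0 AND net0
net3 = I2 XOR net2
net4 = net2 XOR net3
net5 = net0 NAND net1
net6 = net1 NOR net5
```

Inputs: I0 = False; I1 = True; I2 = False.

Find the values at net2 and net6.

net2 = False; net6 = False

net0 = I2 AND I1 = False AND True = False
net1 = I1 NOR net0 = True NOR False = False
net2 = I0 AND net0 = False AND False = False
net5 = net0 NAND net1 = False NAND False = True
net6 = net1 NOR net5 = False NOR True = False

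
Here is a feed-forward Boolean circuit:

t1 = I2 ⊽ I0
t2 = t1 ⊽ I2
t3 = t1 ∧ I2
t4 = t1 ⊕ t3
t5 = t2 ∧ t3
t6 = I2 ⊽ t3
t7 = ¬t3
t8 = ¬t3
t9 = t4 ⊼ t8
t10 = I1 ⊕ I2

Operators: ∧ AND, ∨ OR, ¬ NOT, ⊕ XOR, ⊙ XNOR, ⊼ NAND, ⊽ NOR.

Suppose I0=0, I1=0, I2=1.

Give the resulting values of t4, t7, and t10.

t1 = I2 NOR I0 = 1 NOR 0 = 0
t3 = t1 AND I2 = 0 AND 1 = 0
t4 = t1 XOR t3 = 0 XOR 0 = 0
t7 = NOT t3 = NOT 0 = 1
t10 = I1 XOR I2 = 0 XOR 1 = 1

t4 = 0  t7 = 1  t10 = 1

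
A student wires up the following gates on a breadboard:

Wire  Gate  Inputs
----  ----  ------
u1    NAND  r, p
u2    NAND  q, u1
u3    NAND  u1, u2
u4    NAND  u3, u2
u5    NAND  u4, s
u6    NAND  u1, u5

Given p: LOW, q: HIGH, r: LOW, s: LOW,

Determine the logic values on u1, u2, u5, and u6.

u1 = r NAND p = LOW NAND LOW = HIGH
u2 = q NAND u1 = HIGH NAND HIGH = LOW
u3 = u1 NAND u2 = HIGH NAND LOW = HIGH
u4 = u3 NAND u2 = HIGH NAND LOW = HIGH
u5 = u4 NAND s = HIGH NAND LOW = HIGH
u6 = u1 NAND u5 = HIGH NAND HIGH = LOW

u1 = HIGH, u2 = LOW, u5 = HIGH, u6 = LOW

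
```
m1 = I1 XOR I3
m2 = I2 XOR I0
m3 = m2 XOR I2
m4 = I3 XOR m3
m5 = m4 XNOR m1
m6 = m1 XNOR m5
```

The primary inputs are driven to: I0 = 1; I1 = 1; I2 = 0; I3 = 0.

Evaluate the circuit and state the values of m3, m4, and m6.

m1 = I1 XOR I3 = 1 XOR 0 = 1
m2 = I2 XOR I0 = 0 XOR 1 = 1
m3 = m2 XOR I2 = 1 XOR 0 = 1
m4 = I3 XOR m3 = 0 XOR 1 = 1
m5 = m4 XNOR m1 = 1 XNOR 1 = 1
m6 = m1 XNOR m5 = 1 XNOR 1 = 1

m3 = 1, m4 = 1, m6 = 1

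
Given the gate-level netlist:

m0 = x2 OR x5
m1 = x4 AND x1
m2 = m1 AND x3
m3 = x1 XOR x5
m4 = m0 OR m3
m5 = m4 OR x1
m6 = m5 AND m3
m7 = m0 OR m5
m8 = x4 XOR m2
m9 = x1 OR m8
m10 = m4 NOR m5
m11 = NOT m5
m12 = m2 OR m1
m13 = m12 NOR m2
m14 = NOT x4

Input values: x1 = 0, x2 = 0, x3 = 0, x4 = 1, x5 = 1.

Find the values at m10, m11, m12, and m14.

m0 = x2 OR x5 = 0 OR 1 = 1
m1 = x4 AND x1 = 1 AND 0 = 0
m2 = m1 AND x3 = 0 AND 0 = 0
m3 = x1 XOR x5 = 0 XOR 1 = 1
m4 = m0 OR m3 = 1 OR 1 = 1
m5 = m4 OR x1 = 1 OR 0 = 1
m10 = m4 NOR m5 = 1 NOR 1 = 0
m11 = NOT m5 = NOT 1 = 0
m12 = m2 OR m1 = 0 OR 0 = 0
m14 = NOT x4 = NOT 1 = 0

m10 = 0, m11 = 0, m12 = 0, m14 = 0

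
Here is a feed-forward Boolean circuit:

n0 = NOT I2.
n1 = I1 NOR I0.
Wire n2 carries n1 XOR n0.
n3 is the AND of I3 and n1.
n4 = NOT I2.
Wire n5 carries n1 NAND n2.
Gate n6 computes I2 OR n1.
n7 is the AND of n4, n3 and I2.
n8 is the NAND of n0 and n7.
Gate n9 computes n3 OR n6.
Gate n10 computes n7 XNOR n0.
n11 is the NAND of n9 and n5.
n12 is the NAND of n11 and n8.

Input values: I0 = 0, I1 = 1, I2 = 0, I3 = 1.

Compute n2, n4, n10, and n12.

n0 = NOT I2 = NOT 0 = 1
n1 = I1 NOR I0 = 1 NOR 0 = 0
n2 = n1 XOR n0 = 0 XOR 1 = 1
n3 = I3 AND n1 = 1 AND 0 = 0
n4 = NOT I2 = NOT 0 = 1
n5 = n1 NAND n2 = 0 NAND 1 = 1
n6 = I2 OR n1 = 0 OR 0 = 0
n7 = n4 AND n3 AND I2 = 1 AND 0 AND 0 = 0
n8 = n0 NAND n7 = 1 NAND 0 = 1
n9 = n3 OR n6 = 0 OR 0 = 0
n10 = n7 XNOR n0 = 0 XNOR 1 = 0
n11 = n9 NAND n5 = 0 NAND 1 = 1
n12 = n11 NAND n8 = 1 NAND 1 = 0

n2 = 1, n4 = 1, n10 = 0, n12 = 0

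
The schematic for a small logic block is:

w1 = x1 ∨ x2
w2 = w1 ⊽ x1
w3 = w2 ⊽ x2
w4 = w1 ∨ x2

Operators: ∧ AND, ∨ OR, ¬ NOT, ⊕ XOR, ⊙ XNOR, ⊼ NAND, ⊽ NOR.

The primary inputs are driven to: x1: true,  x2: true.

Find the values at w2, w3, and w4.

w1 = x1 OR x2 = true OR true = true
w2 = w1 NOR x1 = true NOR true = false
w3 = w2 NOR x2 = false NOR true = false
w4 = w1 OR x2 = true OR true = true

w2 = false, w3 = false, w4 = true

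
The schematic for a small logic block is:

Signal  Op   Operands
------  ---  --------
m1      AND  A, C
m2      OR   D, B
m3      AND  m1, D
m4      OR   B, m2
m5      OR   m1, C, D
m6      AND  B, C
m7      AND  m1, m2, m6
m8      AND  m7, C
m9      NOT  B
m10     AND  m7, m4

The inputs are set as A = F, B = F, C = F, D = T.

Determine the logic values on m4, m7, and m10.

m4 = T  m7 = F  m10 = F

m1 = A AND C = F AND F = F
m2 = D OR B = T OR F = T
m4 = B OR m2 = F OR T = T
m6 = B AND C = F AND F = F
m7 = m1 AND m2 AND m6 = F AND T AND F = F
m10 = m7 AND m4 = F AND T = F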